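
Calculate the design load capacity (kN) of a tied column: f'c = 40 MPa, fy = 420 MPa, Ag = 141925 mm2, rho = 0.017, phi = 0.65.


Ast = rho * Ag = 0.017 * 141925 = 2412.725 mm2
phi*Pn = 0.65 * 0.80 * (0.85 * 40 * (141925 - 2412.725) + 420 * 2412.725) / 1000
= 2993.52 kN

2993.52


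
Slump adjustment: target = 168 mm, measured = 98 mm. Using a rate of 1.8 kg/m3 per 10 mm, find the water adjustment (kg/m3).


Difference = 168 - 98 = 70 mm
Water adjustment = 70 * 1.8 / 10 = 12.6 kg/m3

12.6


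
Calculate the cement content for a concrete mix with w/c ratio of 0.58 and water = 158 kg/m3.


Cement = water / (w/c)
= 158 / 0.58
= 272.4 kg/m3

272.4


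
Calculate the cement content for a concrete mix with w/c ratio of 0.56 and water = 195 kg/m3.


Cement = water / (w/c)
= 195 / 0.56
= 348.2 kg/m3

348.2


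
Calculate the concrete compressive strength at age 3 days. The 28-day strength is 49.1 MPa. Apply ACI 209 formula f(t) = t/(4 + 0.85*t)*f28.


f(3) = 3 / (4 + 0.85 * 3) * 49.1
= 3 / 6.55 * 49.1
= 22.49 MPa

22.49


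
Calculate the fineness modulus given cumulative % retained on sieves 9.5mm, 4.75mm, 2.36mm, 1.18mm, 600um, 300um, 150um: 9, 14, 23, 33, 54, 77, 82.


FM = sum(cumulative % retained) / 100
= 292 / 100
= 2.92

2.92


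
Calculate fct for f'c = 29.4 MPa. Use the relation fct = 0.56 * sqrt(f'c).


fct = 0.56 * sqrt(29.4)
= 0.56 * 5.422
= 3.036 MPa

3.036


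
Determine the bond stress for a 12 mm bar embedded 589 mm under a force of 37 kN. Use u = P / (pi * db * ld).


u = P / (pi * db * ld)
= 37 * 1000 / (pi * 12 * 589)
= 1.666 MPa

1.666


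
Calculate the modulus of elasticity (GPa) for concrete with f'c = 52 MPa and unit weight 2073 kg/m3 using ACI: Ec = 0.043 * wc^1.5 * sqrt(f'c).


Ec = 0.043 * 2073^1.5 * sqrt(52) / 1000
= 29.27 GPa

29.27


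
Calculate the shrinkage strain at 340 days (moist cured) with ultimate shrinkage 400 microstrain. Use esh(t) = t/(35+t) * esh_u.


esh(340) = 340 / (35 + 340) * 400
= 340 / 375 * 400
= 362.7 microstrain

362.7


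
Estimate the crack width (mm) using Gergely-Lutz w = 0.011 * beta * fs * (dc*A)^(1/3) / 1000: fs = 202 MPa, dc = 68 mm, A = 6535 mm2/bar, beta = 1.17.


w = 0.011 * beta * fs * (dc * A)^(1/3) / 1000
= 0.011 * 1.17 * 202 * (68 * 6535)^(1/3) / 1000
= 0.198 mm

0.198


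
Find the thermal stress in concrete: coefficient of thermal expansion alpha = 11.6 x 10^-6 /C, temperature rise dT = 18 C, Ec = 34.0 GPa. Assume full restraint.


sigma = alpha * dT * Ec
= 11.6e-6 * 18 * 34.0 * 1000
= 7.099 MPa

7.099


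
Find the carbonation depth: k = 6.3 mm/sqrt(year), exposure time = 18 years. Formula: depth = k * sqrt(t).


depth = k * sqrt(t)
= 6.3 * sqrt(18)
= 26.73 mm

26.73


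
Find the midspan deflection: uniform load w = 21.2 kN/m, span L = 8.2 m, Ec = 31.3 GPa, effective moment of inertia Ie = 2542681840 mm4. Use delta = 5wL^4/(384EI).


Convert: L = 8.2 m = 8200 mm, Ec = 31.3 GPa = 31300 MPa
delta = 5 * 21.2 * 8200^4 / (384 * 31300 * 2542681840)
= 15.68 mm

15.68


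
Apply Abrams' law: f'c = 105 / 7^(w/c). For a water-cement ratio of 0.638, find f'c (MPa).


f'c = 105 / 7^0.638
= 105 / 3.461
= 30.34 MPa

30.34


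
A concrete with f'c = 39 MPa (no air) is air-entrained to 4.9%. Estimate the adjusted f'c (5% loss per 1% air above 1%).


Strength loss = (4.9 - 1) * 5 = 19.5%
f'c = 39 * (1 - 19.5/100)
= 31.39 MPa

31.39


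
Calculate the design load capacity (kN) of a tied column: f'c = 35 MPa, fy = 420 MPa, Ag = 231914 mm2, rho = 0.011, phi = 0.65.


Ast = rho * Ag = 0.011 * 231914 = 2551.054 mm2
phi*Pn = 0.65 * 0.80 * (0.85 * 35 * (231914 - 2551.054) + 420 * 2551.054) / 1000
= 4105.39 kN

4105.39


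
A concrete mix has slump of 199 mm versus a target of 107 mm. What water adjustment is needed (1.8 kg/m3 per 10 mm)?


Difference = 107 - 199 = -92 mm
Water adjustment = -92 * 1.8 / 10 = -16.6 kg/m3

-16.6


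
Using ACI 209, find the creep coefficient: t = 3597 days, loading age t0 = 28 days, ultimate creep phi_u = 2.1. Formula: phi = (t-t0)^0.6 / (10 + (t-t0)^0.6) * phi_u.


dt = 3597 - 28 = 3569
phi = 3569^0.6 / (10 + 3569^0.6) * 2.1
= 1.956

1.956


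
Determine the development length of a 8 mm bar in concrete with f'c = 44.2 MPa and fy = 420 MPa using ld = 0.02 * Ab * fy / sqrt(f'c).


Ab = pi * 8^2 / 4 = 50.265 mm2
ld = 0.02 * 50.265 * 420 / sqrt(44.2)
= 63.5 mm

63.5


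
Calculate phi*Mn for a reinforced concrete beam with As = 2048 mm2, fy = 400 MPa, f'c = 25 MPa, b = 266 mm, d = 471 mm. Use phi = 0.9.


a = As * fy / (0.85 * f'c * b)
= 2048 * 400 / (0.85 * 25 * 266)
= 144.927 mm
Mn = As * fy * (d - a/2) / 10^6
= 326.4811 kN-m
phi*Mn = 0.9 * 326.4811 = 293.83 kN-m

293.83


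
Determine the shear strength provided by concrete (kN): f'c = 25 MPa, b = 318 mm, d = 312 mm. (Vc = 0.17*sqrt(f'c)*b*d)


Vc = 0.17 * sqrt(25) * 318 * 312 / 1000
= 84.33 kN

84.33


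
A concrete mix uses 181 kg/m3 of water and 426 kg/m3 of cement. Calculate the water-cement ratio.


w/c = water / cement
w/c = 181 / 426 = 0.425

0.425


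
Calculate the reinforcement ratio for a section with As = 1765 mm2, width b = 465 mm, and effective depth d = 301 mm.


rho = As / (b * d)
= 1765 / (465 * 301)
= 0.0126

0.0126


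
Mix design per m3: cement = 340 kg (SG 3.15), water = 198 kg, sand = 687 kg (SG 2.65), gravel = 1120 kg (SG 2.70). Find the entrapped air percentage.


Vol cement = 340 / (3.15 * 1000) = 0.107937 m3
Vol water = 198 / 1000 = 0.198 m3
Vol sand = 687 / (2.65 * 1000) = 0.259245 m3
Vol gravel = 1120 / (2.70 * 1000) = 0.414815 m3
Total solid + water volume = 0.979997 m3
Air = (1 - 0.979997) * 100 = 2.0%

2.0


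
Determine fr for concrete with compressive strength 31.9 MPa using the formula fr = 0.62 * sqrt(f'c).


fr = 0.62 * sqrt(31.9)
= 3.502 MPa

3.502


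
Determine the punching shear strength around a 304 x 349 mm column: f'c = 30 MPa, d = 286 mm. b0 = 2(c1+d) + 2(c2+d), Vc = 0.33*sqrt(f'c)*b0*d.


b0 = 2*(304 + 286) + 2*(349 + 286) = 2450 mm
Vc = 0.33 * sqrt(30) * 2450 * 286 / 1000
= 1266.5 kN

1266.5


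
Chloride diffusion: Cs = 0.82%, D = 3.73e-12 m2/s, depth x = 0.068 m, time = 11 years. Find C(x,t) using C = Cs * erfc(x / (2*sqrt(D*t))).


t_seconds = 11 * 365.25 * 24 * 3600 = 347133600.0 s
arg = 0.068 / (2 * sqrt(3.73e-12 * 347133600.0))
= 0.9449
erfc(0.9449) = 0.1815
C = 0.82 * 0.1815 = 0.1488%

0.1488


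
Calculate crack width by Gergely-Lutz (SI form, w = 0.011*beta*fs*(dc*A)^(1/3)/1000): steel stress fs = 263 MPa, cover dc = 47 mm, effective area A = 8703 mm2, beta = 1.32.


w = 0.011 * beta * fs * (dc * A)^(1/3) / 1000
= 0.011 * 1.32 * 263 * (47 * 8703)^(1/3) / 1000
= 0.283 mm

0.283


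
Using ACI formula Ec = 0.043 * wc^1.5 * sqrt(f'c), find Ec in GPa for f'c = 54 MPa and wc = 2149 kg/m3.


Ec = 0.043 * 2149^1.5 * sqrt(54) / 1000
= 31.48 GPa

31.48


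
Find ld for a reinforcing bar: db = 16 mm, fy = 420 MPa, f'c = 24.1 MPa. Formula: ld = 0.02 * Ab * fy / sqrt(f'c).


Ab = pi * 16^2 / 4 = 201.062 mm2
ld = 0.02 * 201.062 * 420 / sqrt(24.1)
= 344.0 mm

344.0


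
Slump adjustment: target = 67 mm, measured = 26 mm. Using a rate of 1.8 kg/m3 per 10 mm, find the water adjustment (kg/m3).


Difference = 67 - 26 = 41 mm
Water adjustment = 41 * 1.8 / 10 = 7.4 kg/m3

7.4


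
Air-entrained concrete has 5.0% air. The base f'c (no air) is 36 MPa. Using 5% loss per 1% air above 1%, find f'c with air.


Strength loss = (5.0 - 1) * 5 = 20.0%
f'c = 36 * (1 - 20.0/100)
= 28.8 MPa

28.8


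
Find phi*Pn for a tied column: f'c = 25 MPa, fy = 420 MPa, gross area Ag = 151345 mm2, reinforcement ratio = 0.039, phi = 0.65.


Ast = rho * Ag = 0.039 * 151345 = 5902.455 mm2
phi*Pn = 0.65 * 0.80 * (0.85 * 25 * (151345 - 5902.455) + 420 * 5902.455) / 1000
= 2896.24 kN

2896.24


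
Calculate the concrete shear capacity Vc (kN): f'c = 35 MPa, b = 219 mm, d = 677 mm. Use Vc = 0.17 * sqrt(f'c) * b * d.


Vc = 0.17 * sqrt(35) * 219 * 677 / 1000
= 149.11 kN

149.11


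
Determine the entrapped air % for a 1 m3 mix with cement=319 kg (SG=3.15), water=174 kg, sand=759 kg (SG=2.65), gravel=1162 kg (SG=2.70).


Vol cement = 319 / (3.15 * 1000) = 0.10127 m3
Vol water = 174 / 1000 = 0.174 m3
Vol sand = 759 / (2.65 * 1000) = 0.286415 m3
Vol gravel = 1162 / (2.70 * 1000) = 0.43037 m3
Total solid + water volume = 0.992055 m3
Air = (1 - 0.992055) * 100 = 0.79%

0.79


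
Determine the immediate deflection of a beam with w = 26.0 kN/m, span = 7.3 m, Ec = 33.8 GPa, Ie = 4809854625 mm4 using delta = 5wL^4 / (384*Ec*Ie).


Convert: L = 7.3 m = 7300 mm, Ec = 33.8 GPa = 33800 MPa
delta = 5 * 26.0 * 7300^4 / (384 * 33800 * 4809854625)
= 5.91 mm

5.91


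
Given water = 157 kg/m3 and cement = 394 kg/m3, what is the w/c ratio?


w/c = water / cement
w/c = 157 / 394 = 0.398

0.398


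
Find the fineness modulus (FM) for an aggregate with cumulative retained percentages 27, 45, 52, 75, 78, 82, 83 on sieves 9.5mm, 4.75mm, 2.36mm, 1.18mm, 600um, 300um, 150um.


FM = sum(cumulative % retained) / 100
= 442 / 100
= 4.42

4.42


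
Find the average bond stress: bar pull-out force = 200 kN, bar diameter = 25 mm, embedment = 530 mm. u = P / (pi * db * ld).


u = P / (pi * db * ld)
= 200 * 1000 / (pi * 25 * 530)
= 4.805 MPa

4.805


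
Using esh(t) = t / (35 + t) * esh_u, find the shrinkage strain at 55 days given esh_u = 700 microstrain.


esh(55) = 55 / (35 + 55) * 700
= 55 / 90 * 700
= 427.8 microstrain

427.8


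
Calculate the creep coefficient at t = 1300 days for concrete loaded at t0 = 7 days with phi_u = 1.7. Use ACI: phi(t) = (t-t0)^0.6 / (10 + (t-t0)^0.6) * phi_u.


dt = 1300 - 7 = 1293
phi = 1293^0.6 / (10 + 1293^0.6) * 1.7
= 1.497

1.497


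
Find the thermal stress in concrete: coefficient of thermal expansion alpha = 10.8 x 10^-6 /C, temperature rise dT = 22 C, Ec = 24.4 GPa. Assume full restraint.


sigma = alpha * dT * Ec
= 10.8e-6 * 22 * 24.4 * 1000
= 5.797 MPa

5.797


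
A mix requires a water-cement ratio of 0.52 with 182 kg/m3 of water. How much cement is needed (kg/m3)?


Cement = water / (w/c)
= 182 / 0.52
= 350.0 kg/m3

350.0


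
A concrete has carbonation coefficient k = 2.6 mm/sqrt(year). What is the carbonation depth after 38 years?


depth = k * sqrt(t)
= 2.6 * sqrt(38)
= 16.03 mm

16.03


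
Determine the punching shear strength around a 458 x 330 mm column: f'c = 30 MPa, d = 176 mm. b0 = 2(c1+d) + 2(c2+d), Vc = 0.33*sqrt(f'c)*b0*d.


b0 = 2*(458 + 176) + 2*(330 + 176) = 2280 mm
Vc = 0.33 * sqrt(30) * 2280 * 176 / 1000
= 725.31 kN

725.31


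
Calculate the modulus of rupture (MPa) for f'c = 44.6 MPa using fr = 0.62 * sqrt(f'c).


fr = 0.62 * sqrt(44.6)
= 4.141 MPa

4.141


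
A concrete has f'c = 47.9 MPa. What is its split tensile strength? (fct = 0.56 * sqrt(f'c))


fct = 0.56 * sqrt(47.9)
= 0.56 * 6.921
= 3.876 MPa

3.876


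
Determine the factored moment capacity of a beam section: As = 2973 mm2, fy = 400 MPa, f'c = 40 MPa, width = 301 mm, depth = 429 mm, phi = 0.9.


a = As * fy / (0.85 * f'c * b)
= 2973 * 400 / (0.85 * 40 * 301)
= 116.2009 mm
Mn = As * fy * (d - a/2) / 10^6
= 441.0737 kN-m
phi*Mn = 0.9 * 441.0737 = 396.97 kN-m

396.97


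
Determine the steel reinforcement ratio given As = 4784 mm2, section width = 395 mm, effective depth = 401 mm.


rho = As / (b * d)
= 4784 / (395 * 401)
= 0.0302

0.0302


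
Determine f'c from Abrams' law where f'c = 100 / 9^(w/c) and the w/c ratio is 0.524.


f'c = 100 / 9^0.524
= 100 / 3.162
= 31.62 MPa

31.62


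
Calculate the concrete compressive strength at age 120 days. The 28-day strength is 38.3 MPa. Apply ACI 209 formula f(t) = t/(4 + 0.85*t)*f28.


f(120) = 120 / (4 + 0.85 * 120) * 38.3
= 120 / 106.0 * 38.3
= 43.36 MPa

43.36


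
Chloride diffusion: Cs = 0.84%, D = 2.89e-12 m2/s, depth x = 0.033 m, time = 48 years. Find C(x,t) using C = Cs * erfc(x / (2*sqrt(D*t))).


t_seconds = 48 * 365.25 * 24 * 3600 = 1514764800.0 s
arg = 0.033 / (2 * sqrt(2.89e-12 * 1514764800.0))
= 0.2494
erfc(0.2494) = 0.7243
C = 0.84 * 0.7243 = 0.6084%

0.6084


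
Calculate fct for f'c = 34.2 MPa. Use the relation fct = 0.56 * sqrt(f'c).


fct = 0.56 * sqrt(34.2)
= 0.56 * 5.848
= 3.275 MPa

3.275


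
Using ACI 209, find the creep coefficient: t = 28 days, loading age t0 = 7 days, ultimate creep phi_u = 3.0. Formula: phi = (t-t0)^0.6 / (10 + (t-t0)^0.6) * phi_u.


dt = 28 - 7 = 21
phi = 21^0.6 / (10 + 21^0.6) * 3.0
= 1.15

1.15


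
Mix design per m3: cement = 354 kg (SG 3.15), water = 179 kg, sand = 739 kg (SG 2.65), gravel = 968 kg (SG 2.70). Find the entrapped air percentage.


Vol cement = 354 / (3.15 * 1000) = 0.112381 m3
Vol water = 179 / 1000 = 0.179 m3
Vol sand = 739 / (2.65 * 1000) = 0.278868 m3
Vol gravel = 968 / (2.70 * 1000) = 0.358519 m3
Total solid + water volume = 0.928767 m3
Air = (1 - 0.928767) * 100 = 7.12%

7.12


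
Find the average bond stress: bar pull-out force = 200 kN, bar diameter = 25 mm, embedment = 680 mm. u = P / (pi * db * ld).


u = P / (pi * db * ld)
= 200 * 1000 / (pi * 25 * 680)
= 3.745 MPa

3.745


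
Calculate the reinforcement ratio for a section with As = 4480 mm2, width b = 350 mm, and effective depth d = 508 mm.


rho = As / (b * d)
= 4480 / (350 * 508)
= 0.0252

0.0252


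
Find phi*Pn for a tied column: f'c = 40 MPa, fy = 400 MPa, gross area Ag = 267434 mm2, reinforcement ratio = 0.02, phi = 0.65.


Ast = rho * Ag = 0.02 * 267434 = 5348.68 mm2
phi*Pn = 0.65 * 0.80 * (0.85 * 40 * (267434 - 5348.68) + 400 * 5348.68) / 1000
= 5746.19 kN

5746.19


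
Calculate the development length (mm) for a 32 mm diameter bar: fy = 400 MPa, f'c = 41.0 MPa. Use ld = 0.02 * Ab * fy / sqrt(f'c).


Ab = pi * 32^2 / 4 = 804.248 mm2
ld = 0.02 * 804.248 * 400 / sqrt(41.0)
= 1004.8 mm

1004.8


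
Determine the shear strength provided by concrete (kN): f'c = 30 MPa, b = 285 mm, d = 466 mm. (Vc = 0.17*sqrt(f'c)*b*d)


Vc = 0.17 * sqrt(30) * 285 * 466 / 1000
= 123.66 kN

123.66


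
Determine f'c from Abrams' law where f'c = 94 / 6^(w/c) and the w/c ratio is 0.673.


f'c = 94 / 6^0.673
= 94 / 3.34
= 28.15 MPa

28.15


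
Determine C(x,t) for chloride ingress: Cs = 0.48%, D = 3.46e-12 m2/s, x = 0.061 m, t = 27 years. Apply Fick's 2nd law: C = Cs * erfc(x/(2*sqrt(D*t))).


t_seconds = 27 * 365.25 * 24 * 3600 = 852055200.0 s
arg = 0.061 / (2 * sqrt(3.46e-12 * 852055200.0))
= 0.5617
erfc(0.5617) = 0.427
C = 0.48 * 0.427 = 0.2049%

0.2049


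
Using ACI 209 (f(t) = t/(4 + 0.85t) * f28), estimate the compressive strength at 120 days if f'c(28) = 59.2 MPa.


f(120) = 120 / (4 + 0.85 * 120) * 59.2
= 120 / 106.0 * 59.2
= 67.02 MPa

67.02


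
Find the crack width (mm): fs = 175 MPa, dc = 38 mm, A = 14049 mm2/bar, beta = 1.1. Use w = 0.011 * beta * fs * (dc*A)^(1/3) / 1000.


w = 0.011 * beta * fs * (dc * A)^(1/3) / 1000
= 0.011 * 1.1 * 175 * (38 * 14049)^(1/3) / 1000
= 0.172 mm

0.172


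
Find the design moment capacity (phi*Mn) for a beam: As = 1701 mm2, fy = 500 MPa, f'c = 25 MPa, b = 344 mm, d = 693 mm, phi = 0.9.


a = As * fy / (0.85 * f'c * b)
= 1701 * 500 / (0.85 * 25 * 344)
= 116.3475 mm
Mn = As * fy * (d - a/2) / 10^6
= 539.9197 kN-m
phi*Mn = 0.9 * 539.9197 = 485.93 kN-m

485.93


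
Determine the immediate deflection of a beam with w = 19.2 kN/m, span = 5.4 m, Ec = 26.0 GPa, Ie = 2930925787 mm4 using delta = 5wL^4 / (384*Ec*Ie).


Convert: L = 5.4 m = 5400 mm, Ec = 26.0 GPa = 26000 MPa
delta = 5 * 19.2 * 5400^4 / (384 * 26000 * 2930925787)
= 2.79 mm

2.79


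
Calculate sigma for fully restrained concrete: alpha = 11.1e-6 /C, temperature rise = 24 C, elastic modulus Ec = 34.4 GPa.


sigma = alpha * dT * Ec
= 11.1e-6 * 24 * 34.4 * 1000
= 9.164 MPa

9.164


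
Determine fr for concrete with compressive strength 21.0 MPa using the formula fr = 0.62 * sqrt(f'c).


fr = 0.62 * sqrt(21.0)
= 2.841 MPa

2.841


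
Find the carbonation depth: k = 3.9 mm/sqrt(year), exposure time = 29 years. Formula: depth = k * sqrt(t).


depth = k * sqrt(t)
= 3.9 * sqrt(29)
= 21.0 mm

21.0


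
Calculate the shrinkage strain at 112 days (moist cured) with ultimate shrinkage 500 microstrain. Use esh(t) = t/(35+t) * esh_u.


esh(112) = 112 / (35 + 112) * 500
= 112 / 147 * 500
= 381.0 microstrain

381.0


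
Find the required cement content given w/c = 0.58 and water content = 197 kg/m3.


Cement = water / (w/c)
= 197 / 0.58
= 339.7 kg/m3

339.7


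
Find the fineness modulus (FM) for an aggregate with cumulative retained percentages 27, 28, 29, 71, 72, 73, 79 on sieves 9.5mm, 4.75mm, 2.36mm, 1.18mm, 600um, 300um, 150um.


FM = sum(cumulative % retained) / 100
= 379 / 100
= 3.79

3.79


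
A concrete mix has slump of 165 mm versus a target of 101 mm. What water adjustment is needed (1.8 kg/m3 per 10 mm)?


Difference = 101 - 165 = -64 mm
Water adjustment = -64 * 1.8 / 10 = -11.5 kg/m3

-11.5


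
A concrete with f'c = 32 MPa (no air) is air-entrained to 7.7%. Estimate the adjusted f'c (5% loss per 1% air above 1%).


Strength loss = (7.7 - 1) * 5 = 33.5%
f'c = 32 * (1 - 33.5/100)
= 21.28 MPa

21.28


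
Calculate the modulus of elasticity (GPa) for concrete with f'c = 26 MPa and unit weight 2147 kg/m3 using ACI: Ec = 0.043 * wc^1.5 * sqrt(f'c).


Ec = 0.043 * 2147^1.5 * sqrt(26) / 1000
= 21.81 GPa

21.81


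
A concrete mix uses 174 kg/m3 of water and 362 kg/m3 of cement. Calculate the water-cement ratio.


w/c = water / cement
w/c = 174 / 362 = 0.481

0.481


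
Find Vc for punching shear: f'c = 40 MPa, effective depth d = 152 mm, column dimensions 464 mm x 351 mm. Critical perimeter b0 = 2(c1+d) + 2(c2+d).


b0 = 2*(464 + 152) + 2*(351 + 152) = 2238 mm
Vc = 0.33 * sqrt(40) * 2238 * 152 / 1000
= 709.98 kN

709.98


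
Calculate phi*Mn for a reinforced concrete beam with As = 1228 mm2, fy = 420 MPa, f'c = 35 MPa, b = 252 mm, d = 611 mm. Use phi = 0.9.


a = As * fy / (0.85 * f'c * b)
= 1228 * 420 / (0.85 * 35 * 252)
= 68.7955 mm
Mn = As * fy * (d - a/2) / 10^6
= 297.3884 kN-m
phi*Mn = 0.9 * 297.3884 = 267.65 kN-m

267.65


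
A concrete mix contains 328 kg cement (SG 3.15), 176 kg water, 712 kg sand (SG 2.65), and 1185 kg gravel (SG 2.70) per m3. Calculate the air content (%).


Vol cement = 328 / (3.15 * 1000) = 0.104127 m3
Vol water = 176 / 1000 = 0.176 m3
Vol sand = 712 / (2.65 * 1000) = 0.268679 m3
Vol gravel = 1185 / (2.70 * 1000) = 0.438889 m3
Total solid + water volume = 0.987695 m3
Air = (1 - 0.987695) * 100 = 1.23%

1.23


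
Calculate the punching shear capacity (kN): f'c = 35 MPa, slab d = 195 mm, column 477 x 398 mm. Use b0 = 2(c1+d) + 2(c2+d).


b0 = 2*(477 + 195) + 2*(398 + 195) = 2530 mm
Vc = 0.33 * sqrt(35) * 2530 * 195 / 1000
= 963.17 kN

963.17


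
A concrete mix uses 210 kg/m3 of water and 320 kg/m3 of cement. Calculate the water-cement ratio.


w/c = water / cement
w/c = 210 / 320 = 0.656

0.656


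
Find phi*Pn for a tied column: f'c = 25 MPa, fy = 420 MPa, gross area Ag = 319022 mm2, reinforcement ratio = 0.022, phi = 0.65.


Ast = rho * Ag = 0.022 * 319022 = 7018.484 mm2
phi*Pn = 0.65 * 0.80 * (0.85 * 25 * (319022 - 7018.484) + 420 * 7018.484) / 1000
= 4980.48 kN

4980.48


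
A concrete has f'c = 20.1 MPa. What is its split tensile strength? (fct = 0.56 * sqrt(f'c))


fct = 0.56 * sqrt(20.1)
= 0.56 * 4.483
= 2.511 MPa

2.511


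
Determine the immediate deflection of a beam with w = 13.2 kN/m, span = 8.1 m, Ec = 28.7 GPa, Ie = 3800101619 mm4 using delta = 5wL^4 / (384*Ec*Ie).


Convert: L = 8.1 m = 8100 mm, Ec = 28.7 GPa = 28700 MPa
delta = 5 * 13.2 * 8100^4 / (384 * 28700 * 3800101619)
= 6.78 mm

6.78


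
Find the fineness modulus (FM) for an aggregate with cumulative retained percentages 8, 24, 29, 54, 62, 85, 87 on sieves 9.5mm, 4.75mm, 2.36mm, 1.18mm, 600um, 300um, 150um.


FM = sum(cumulative % retained) / 100
= 349 / 100
= 3.49

3.49


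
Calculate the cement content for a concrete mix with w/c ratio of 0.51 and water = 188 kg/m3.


Cement = water / (w/c)
= 188 / 0.51
= 368.6 kg/m3

368.6


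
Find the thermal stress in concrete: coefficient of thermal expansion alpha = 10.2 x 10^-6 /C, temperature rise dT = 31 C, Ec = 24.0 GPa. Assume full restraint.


sigma = alpha * dT * Ec
= 10.2e-6 * 31 * 24.0 * 1000
= 7.589 MPa

7.589


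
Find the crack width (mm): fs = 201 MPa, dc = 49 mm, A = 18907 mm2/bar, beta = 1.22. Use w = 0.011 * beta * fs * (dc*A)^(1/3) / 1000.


w = 0.011 * beta * fs * (dc * A)^(1/3) / 1000
= 0.011 * 1.22 * 201 * (49 * 18907)^(1/3) / 1000
= 0.263 mm

0.263


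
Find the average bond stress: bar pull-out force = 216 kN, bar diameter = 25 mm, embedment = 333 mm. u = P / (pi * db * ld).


u = P / (pi * db * ld)
= 216 * 1000 / (pi * 25 * 333)
= 8.259 MPa

8.259


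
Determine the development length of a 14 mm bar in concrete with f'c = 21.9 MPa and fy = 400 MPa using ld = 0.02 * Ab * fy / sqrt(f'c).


Ab = pi * 14^2 / 4 = 153.938 mm2
ld = 0.02 * 153.938 * 400 / sqrt(21.9)
= 263.2 mm

263.2


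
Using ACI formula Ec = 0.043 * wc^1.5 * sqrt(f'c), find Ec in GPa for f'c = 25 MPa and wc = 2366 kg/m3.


Ec = 0.043 * 2366^1.5 * sqrt(25) / 1000
= 24.74 GPa

24.74


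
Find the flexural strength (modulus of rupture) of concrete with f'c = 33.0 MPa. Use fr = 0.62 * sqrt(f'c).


fr = 0.62 * sqrt(33.0)
= 3.562 MPa

3.562


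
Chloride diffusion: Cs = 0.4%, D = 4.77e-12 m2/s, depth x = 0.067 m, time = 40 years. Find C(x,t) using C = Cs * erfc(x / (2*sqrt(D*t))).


t_seconds = 40 * 365.25 * 24 * 3600 = 1262304000.0 s
arg = 0.067 / (2 * sqrt(4.77e-12 * 1262304000.0))
= 0.4317
erfc(0.4317) = 0.5415
C = 0.4 * 0.5415 = 0.2166%

0.2166


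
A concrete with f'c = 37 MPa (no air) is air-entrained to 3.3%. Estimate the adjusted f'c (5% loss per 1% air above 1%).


Strength loss = (3.3 - 1) * 5 = 11.5%
f'c = 37 * (1 - 11.5/100)
= 32.74 MPa

32.74


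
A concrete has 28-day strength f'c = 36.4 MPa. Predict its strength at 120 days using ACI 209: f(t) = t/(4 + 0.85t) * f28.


f(120) = 120 / (4 + 0.85 * 120) * 36.4
= 120 / 106.0 * 36.4
= 41.21 MPa

41.21


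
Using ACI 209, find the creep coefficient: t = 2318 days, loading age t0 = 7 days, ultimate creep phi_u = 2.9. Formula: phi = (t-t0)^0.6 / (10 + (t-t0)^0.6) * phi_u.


dt = 2318 - 7 = 2311
phi = 2311^0.6 / (10 + 2311^0.6) * 2.9
= 2.646

2.646


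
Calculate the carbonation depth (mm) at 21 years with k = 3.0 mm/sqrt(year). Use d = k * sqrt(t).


depth = k * sqrt(t)
= 3.0 * sqrt(21)
= 13.75 mm

13.75


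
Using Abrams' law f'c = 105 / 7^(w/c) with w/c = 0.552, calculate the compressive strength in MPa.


f'c = 105 / 7^0.552
= 105 / 2.927
= 35.87 MPa

35.87


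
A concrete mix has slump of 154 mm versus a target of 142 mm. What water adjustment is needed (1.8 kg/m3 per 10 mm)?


Difference = 142 - 154 = -12 mm
Water adjustment = -12 * 1.8 / 10 = -2.2 kg/m3

-2.2


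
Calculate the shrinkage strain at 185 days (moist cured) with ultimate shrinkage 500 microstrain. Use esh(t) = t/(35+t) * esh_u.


esh(185) = 185 / (35 + 185) * 500
= 185 / 220 * 500
= 420.5 microstrain

420.5


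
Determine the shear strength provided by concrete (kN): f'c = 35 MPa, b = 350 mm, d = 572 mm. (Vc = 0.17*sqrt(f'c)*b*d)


Vc = 0.17 * sqrt(35) * 350 * 572 / 1000
= 201.35 kN

201.35


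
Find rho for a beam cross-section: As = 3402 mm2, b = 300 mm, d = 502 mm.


rho = As / (b * d)
= 3402 / (300 * 502)
= 0.0226

0.0226


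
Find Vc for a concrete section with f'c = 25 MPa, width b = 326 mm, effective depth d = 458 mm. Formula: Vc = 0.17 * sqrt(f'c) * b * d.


Vc = 0.17 * sqrt(25) * 326 * 458 / 1000
= 126.91 kN

126.91


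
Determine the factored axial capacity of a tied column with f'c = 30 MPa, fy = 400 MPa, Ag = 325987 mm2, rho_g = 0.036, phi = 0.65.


Ast = rho * Ag = 0.036 * 325987 = 11735.532 mm2
phi*Pn = 0.65 * 0.80 * (0.85 * 30 * (325987 - 11735.532) + 400 * 11735.532) / 1000
= 6607.97 kN

6607.97


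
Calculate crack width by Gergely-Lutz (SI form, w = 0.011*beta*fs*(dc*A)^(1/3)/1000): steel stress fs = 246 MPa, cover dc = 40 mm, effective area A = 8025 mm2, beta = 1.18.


w = 0.011 * beta * fs * (dc * A)^(1/3) / 1000
= 0.011 * 1.18 * 246 * (40 * 8025)^(1/3) / 1000
= 0.219 mm

0.219


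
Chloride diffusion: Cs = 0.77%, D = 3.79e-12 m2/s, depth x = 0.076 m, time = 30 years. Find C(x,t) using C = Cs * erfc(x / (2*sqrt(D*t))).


t_seconds = 30 * 365.25 * 24 * 3600 = 946728000.0 s
arg = 0.076 / (2 * sqrt(3.79e-12 * 946728000.0))
= 0.6344
erfc(0.6344) = 0.3696
C = 0.77 * 0.3696 = 0.2846%

0.2846


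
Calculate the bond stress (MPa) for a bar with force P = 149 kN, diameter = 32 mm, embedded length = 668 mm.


u = P / (pi * db * ld)
= 149 * 1000 / (pi * 32 * 668)
= 2.219 MPa

2.219


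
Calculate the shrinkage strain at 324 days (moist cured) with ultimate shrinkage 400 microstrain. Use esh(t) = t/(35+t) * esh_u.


esh(324) = 324 / (35 + 324) * 400
= 324 / 359 * 400
= 361.0 microstrain

361.0


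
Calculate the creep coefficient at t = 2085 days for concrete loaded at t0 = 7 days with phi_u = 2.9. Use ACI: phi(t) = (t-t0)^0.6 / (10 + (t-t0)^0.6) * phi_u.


dt = 2085 - 7 = 2078
phi = 2078^0.6 / (10 + 2078^0.6) * 2.9
= 2.631

2.631


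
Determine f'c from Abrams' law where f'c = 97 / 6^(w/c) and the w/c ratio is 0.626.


f'c = 97 / 6^0.626
= 97 / 3.07
= 31.6 MPa

31.6


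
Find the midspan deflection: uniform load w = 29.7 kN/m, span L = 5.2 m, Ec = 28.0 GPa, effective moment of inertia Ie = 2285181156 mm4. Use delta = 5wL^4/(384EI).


Convert: L = 5.2 m = 5200 mm, Ec = 28.0 GPa = 28000 MPa
delta = 5 * 29.7 * 5200^4 / (384 * 28000 * 2285181156)
= 4.42 mm

4.42


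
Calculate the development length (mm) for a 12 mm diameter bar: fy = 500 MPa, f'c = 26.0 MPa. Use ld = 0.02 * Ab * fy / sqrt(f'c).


Ab = pi * 12^2 / 4 = 113.097 mm2
ld = 0.02 * 113.097 * 500 / sqrt(26.0)
= 221.8 mm

221.8


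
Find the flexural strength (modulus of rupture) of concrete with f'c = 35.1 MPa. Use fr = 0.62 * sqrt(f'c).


fr = 0.62 * sqrt(35.1)
= 3.673 MPa

3.673


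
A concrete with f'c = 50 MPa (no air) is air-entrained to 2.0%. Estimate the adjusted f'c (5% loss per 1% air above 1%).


Strength loss = (2.0 - 1) * 5 = 5.0%
f'c = 50 * (1 - 5.0/100)
= 47.5 MPa

47.5


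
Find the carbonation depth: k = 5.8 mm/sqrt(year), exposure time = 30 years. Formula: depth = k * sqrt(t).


depth = k * sqrt(t)
= 5.8 * sqrt(30)
= 31.77 mm

31.77


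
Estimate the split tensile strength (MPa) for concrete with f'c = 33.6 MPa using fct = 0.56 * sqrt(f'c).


fct = 0.56 * sqrt(33.6)
= 0.56 * 5.797
= 3.246 MPa

3.246


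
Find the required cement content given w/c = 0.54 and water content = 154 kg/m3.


Cement = water / (w/c)
= 154 / 0.54
= 285.2 kg/m3

285.2


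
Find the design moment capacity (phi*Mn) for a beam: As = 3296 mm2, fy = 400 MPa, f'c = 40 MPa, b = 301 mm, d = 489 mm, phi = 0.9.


a = As * fy / (0.85 * f'c * b)
= 3296 * 400 / (0.85 * 40 * 301)
= 128.8255 mm
Mn = As * fy * (d - a/2) / 10^6
= 559.7758 kN-m
phi*Mn = 0.9 * 559.7758 = 503.8 kN-m

503.8


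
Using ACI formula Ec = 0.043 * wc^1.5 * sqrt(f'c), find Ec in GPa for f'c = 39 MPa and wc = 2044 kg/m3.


Ec = 0.043 * 2044^1.5 * sqrt(39) / 1000
= 24.82 GPa

24.82


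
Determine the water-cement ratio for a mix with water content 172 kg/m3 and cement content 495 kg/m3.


w/c = water / cement
w/c = 172 / 495 = 0.347

0.347


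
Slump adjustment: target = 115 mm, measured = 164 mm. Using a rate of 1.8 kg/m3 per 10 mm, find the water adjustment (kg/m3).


Difference = 115 - 164 = -49 mm
Water adjustment = -49 * 1.8 / 10 = -8.8 kg/m3

-8.8


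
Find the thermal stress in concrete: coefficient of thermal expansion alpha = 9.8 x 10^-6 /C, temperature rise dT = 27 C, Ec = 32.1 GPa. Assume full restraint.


sigma = alpha * dT * Ec
= 9.8e-6 * 27 * 32.1 * 1000
= 8.494 MPa

8.494


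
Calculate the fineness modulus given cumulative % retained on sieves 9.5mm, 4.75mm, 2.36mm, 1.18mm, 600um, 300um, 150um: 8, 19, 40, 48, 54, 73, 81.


FM = sum(cumulative % retained) / 100
= 323 / 100
= 3.23

3.23


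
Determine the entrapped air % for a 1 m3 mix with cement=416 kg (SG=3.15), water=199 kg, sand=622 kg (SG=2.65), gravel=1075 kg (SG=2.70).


Vol cement = 416 / (3.15 * 1000) = 0.132063 m3
Vol water = 199 / 1000 = 0.199 m3
Vol sand = 622 / (2.65 * 1000) = 0.234717 m3
Vol gravel = 1075 / (2.70 * 1000) = 0.398148 m3
Total solid + water volume = 0.963929 m3
Air = (1 - 0.963929) * 100 = 3.61%

3.61


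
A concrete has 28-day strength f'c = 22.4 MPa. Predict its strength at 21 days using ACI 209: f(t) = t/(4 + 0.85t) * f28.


f(21) = 21 / (4 + 0.85 * 21) * 22.4
= 21 / 21.85 * 22.4
= 21.53 MPa

21.53


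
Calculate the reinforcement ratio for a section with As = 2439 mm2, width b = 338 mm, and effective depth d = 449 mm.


rho = As / (b * d)
= 2439 / (338 * 449)
= 0.0161

0.0161


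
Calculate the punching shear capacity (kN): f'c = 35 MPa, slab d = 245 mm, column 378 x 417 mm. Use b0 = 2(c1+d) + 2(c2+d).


b0 = 2*(378 + 245) + 2*(417 + 245) = 2570 mm
Vc = 0.33 * sqrt(35) * 2570 * 245 / 1000
= 1229.27 kN

1229.27


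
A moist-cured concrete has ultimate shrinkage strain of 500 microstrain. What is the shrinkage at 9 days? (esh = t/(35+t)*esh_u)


esh(9) = 9 / (35 + 9) * 500
= 9 / 44 * 500
= 102.3 microstrain

102.3


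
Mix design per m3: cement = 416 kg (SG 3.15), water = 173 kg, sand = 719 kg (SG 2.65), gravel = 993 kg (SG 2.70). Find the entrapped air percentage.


Vol cement = 416 / (3.15 * 1000) = 0.132063 m3
Vol water = 173 / 1000 = 0.173 m3
Vol sand = 719 / (2.65 * 1000) = 0.271321 m3
Vol gravel = 993 / (2.70 * 1000) = 0.367778 m3
Total solid + water volume = 0.944162 m3
Air = (1 - 0.944162) * 100 = 5.58%

5.58


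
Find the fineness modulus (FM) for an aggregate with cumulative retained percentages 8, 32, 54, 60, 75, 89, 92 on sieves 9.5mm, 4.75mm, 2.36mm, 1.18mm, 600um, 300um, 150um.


FM = sum(cumulative % retained) / 100
= 410 / 100
= 4.1

4.1


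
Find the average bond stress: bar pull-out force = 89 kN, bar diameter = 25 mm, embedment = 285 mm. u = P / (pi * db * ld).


u = P / (pi * db * ld)
= 89 * 1000 / (pi * 25 * 285)
= 3.976 MPa

3.976


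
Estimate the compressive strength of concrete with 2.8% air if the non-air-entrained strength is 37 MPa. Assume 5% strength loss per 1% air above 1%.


Strength loss = (2.8 - 1) * 5 = 9.0%
f'c = 37 * (1 - 9.0/100)
= 33.67 MPa

33.67


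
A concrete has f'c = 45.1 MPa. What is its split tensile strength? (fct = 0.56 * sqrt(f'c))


fct = 0.56 * sqrt(45.1)
= 0.56 * 6.716
= 3.761 MPa

3.761


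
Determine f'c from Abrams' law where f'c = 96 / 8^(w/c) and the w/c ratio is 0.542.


f'c = 96 / 8^0.542
= 96 / 3.087
= 31.1 MPa

31.1


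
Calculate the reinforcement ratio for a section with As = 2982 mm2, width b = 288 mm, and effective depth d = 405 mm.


rho = As / (b * d)
= 2982 / (288 * 405)
= 0.0256

0.0256


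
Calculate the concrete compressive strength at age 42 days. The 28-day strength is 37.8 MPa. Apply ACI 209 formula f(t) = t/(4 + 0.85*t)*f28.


f(42) = 42 / (4 + 0.85 * 42) * 37.8
= 42 / 39.7 * 37.8
= 39.99 MPa

39.99


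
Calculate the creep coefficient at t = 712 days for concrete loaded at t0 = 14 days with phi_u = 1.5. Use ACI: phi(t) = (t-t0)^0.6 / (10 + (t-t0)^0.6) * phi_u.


dt = 712 - 14 = 698
phi = 698^0.6 / (10 + 698^0.6) * 1.5
= 1.254

1.254


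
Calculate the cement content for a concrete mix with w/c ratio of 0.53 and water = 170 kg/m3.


Cement = water / (w/c)
= 170 / 0.53
= 320.8 kg/m3

320.8


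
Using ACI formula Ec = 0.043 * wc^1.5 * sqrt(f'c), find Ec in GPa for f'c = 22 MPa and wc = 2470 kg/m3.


Ec = 0.043 * 2470^1.5 * sqrt(22) / 1000
= 24.76 GPa

24.76


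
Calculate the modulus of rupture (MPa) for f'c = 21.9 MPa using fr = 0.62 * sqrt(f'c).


fr = 0.62 * sqrt(21.9)
= 2.901 MPa

2.901


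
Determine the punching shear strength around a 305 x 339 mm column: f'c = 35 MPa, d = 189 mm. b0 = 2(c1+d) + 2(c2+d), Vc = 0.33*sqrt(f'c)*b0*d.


b0 = 2*(305 + 189) + 2*(339 + 189) = 2044 mm
Vc = 0.33 * sqrt(35) * 2044 * 189 / 1000
= 754.21 kN

754.21


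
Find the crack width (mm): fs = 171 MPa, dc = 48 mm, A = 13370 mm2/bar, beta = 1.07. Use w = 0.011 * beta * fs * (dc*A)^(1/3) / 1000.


w = 0.011 * beta * fs * (dc * A)^(1/3) / 1000
= 0.011 * 1.07 * 171 * (48 * 13370)^(1/3) / 1000
= 0.174 mm

0.174


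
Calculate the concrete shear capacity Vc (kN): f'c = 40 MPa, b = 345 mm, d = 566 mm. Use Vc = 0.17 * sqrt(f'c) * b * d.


Vc = 0.17 * sqrt(40) * 345 * 566 / 1000
= 209.95 kN

209.95


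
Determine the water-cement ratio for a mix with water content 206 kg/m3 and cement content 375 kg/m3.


w/c = water / cement
w/c = 206 / 375 = 0.549

0.549


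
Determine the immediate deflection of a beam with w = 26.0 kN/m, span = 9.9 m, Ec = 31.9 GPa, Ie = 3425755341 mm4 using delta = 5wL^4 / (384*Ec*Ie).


Convert: L = 9.9 m = 9900 mm, Ec = 31.9 GPa = 31900 MPa
delta = 5 * 26.0 * 9900^4 / (384 * 31900 * 3425755341)
= 29.76 mm

29.76


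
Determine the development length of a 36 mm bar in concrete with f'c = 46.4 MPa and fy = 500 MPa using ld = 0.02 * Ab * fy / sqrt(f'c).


Ab = pi * 36^2 / 4 = 1017.876 mm2
ld = 0.02 * 1017.876 * 500 / sqrt(46.4)
= 1494.3 mm

1494.3


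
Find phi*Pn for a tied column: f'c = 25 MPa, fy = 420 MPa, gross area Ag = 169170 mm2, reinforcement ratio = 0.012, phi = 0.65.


Ast = rho * Ag = 0.012 * 169170 = 2030.04 mm2
phi*Pn = 0.65 * 0.80 * (0.85 * 25 * (169170 - 2030.04) + 420 * 2030.04) / 1000
= 2290.26 kN

2290.26


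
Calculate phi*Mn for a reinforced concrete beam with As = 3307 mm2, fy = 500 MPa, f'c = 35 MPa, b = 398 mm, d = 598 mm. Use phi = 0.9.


a = As * fy / (0.85 * f'c * b)
= 3307 * 500 / (0.85 * 35 * 398)
= 139.6478 mm
Mn = As * fy * (d - a/2) / 10^6
= 873.3392 kN-m
phi*Mn = 0.9 * 873.3392 = 786.01 kN-m

786.01


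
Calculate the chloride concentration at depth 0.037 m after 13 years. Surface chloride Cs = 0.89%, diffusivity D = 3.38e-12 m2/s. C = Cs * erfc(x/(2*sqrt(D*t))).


t_seconds = 13 * 365.25 * 24 * 3600 = 410248800.0 s
arg = 0.037 / (2 * sqrt(3.38e-12 * 410248800.0))
= 0.4968
erfc(0.4968) = 0.4823
C = 0.89 * 0.4823 = 0.4293%

0.4293


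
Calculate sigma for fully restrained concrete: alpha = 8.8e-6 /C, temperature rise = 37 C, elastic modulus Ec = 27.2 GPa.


sigma = alpha * dT * Ec
= 8.8e-6 * 37 * 27.2 * 1000
= 8.856 MPa

8.856


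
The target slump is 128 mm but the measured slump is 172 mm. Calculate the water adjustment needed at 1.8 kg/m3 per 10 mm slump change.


Difference = 128 - 172 = -44 mm
Water adjustment = -44 * 1.8 / 10 = -7.9 kg/m3

-7.9


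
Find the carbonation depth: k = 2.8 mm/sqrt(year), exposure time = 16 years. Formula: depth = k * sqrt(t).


depth = k * sqrt(t)
= 2.8 * sqrt(16)
= 11.2 mm

11.2


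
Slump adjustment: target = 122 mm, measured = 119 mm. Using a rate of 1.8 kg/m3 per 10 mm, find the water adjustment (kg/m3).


Difference = 122 - 119 = 3 mm
Water adjustment = 3 * 1.8 / 10 = 0.5 kg/m3

0.5


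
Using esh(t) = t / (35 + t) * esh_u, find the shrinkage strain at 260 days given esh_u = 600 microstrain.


esh(260) = 260 / (35 + 260) * 600
= 260 / 295 * 600
= 528.8 microstrain

528.8


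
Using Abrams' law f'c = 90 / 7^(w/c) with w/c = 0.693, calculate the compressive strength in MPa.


f'c = 90 / 7^0.693
= 90 / 3.852
= 23.37 MPa

23.37


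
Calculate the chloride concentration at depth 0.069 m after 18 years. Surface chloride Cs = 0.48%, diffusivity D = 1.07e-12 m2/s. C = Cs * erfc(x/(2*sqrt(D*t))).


t_seconds = 18 * 365.25 * 24 * 3600 = 568036800.0 s
arg = 0.069 / (2 * sqrt(1.07e-12 * 568036800.0))
= 1.3994
erfc(1.3994) = 0.0478
C = 0.48 * 0.0478 = 0.0229%

0.0229


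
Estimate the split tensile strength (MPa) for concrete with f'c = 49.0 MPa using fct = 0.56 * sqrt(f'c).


fct = 0.56 * sqrt(49.0)
= 0.56 * 7.0
= 3.92 MPa

3.92


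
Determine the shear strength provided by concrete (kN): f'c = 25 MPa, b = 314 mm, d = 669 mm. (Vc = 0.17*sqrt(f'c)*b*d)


Vc = 0.17 * sqrt(25) * 314 * 669 / 1000
= 178.56 kN

178.56


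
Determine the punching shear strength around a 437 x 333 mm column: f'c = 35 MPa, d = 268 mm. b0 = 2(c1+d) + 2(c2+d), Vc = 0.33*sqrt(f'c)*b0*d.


b0 = 2*(437 + 268) + 2*(333 + 268) = 2612 mm
Vc = 0.33 * sqrt(35) * 2612 * 268 / 1000
= 1366.65 kN

1366.65


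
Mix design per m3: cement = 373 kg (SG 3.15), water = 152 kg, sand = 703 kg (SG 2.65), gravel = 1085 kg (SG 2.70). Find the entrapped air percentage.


Vol cement = 373 / (3.15 * 1000) = 0.118413 m3
Vol water = 152 / 1000 = 0.152 m3
Vol sand = 703 / (2.65 * 1000) = 0.265283 m3
Vol gravel = 1085 / (2.70 * 1000) = 0.401852 m3
Total solid + water volume = 0.937548 m3
Air = (1 - 0.937548) * 100 = 6.25%

6.25


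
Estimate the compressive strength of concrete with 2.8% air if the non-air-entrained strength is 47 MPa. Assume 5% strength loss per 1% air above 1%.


Strength loss = (2.8 - 1) * 5 = 9.0%
f'c = 47 * (1 - 9.0/100)
= 42.77 MPa

42.77


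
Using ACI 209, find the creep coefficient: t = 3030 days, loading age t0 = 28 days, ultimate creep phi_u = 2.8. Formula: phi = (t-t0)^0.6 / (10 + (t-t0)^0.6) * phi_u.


dt = 3030 - 28 = 3002
phi = 3002^0.6 / (10 + 3002^0.6) * 2.8
= 2.588

2.588


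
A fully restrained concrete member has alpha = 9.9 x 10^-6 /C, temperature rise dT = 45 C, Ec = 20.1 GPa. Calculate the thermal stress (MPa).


sigma = alpha * dT * Ec
= 9.9e-6 * 45 * 20.1 * 1000
= 8.955 MPa

8.955


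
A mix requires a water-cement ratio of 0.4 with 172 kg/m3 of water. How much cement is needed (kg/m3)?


Cement = water / (w/c)
= 172 / 0.4
= 430.0 kg/m3

430.0


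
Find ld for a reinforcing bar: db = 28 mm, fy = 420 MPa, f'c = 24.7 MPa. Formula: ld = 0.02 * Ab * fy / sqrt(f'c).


Ab = pi * 28^2 / 4 = 615.752 mm2
ld = 0.02 * 615.752 * 420 / sqrt(24.7)
= 1040.7 mm

1040.7


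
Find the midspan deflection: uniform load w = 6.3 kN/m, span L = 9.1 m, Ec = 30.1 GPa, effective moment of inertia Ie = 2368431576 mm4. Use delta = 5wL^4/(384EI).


Convert: L = 9.1 m = 9100 mm, Ec = 30.1 GPa = 30100 MPa
delta = 5 * 6.3 * 9100^4 / (384 * 30100 * 2368431576)
= 7.89 mm

7.89


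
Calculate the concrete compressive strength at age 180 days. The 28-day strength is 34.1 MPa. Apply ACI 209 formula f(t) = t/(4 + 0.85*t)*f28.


f(180) = 180 / (4 + 0.85 * 180) * 34.1
= 180 / 157.0 * 34.1
= 39.1 MPa

39.1


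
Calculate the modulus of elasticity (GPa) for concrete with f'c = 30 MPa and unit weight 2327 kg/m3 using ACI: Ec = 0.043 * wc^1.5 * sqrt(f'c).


Ec = 0.043 * 2327^1.5 * sqrt(30) / 1000
= 26.44 GPa

26.44


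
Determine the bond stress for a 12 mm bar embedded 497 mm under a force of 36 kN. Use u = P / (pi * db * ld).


u = P / (pi * db * ld)
= 36 * 1000 / (pi * 12 * 497)
= 1.921 MPa

1.921


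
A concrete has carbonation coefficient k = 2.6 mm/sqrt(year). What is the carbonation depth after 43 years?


depth = k * sqrt(t)
= 2.6 * sqrt(43)
= 17.05 mm

17.05


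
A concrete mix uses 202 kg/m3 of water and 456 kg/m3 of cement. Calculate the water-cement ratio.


w/c = water / cement
w/c = 202 / 456 = 0.443

0.443


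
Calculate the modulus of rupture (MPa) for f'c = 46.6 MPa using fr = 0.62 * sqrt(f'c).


fr = 0.62 * sqrt(46.6)
= 4.232 MPa

4.232


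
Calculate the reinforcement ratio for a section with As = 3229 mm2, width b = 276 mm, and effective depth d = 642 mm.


rho = As / (b * d)
= 3229 / (276 * 642)
= 0.0182

0.0182
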